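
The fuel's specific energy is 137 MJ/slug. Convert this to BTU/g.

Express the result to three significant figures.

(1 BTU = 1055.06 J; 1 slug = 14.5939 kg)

8.90 BTU/g

137 MJ/slug × 1000000 J/MJ ÷ 14.5939 kg/slug = 9.38748×10⁶ J/kg
9.38748×10⁶ J/kg ÷ 1055.06 J/BTU × 0.001 kg/g = 8.89758 BTU/g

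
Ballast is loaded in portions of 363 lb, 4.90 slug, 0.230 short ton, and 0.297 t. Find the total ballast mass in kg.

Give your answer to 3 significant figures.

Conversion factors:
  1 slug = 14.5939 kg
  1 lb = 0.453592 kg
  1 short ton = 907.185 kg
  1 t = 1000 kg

742 kg

363 lb × 0.453592 → 164.654 kg
4.90 slug × 14.5939 → 71.5101 kg
0.230 short ton × 907.185 → 208.653 kg
0.297 t × 1000 → 297 kg
Sum: 164.654 + 71.5101 + 208.653 + 297 = 741.817 kg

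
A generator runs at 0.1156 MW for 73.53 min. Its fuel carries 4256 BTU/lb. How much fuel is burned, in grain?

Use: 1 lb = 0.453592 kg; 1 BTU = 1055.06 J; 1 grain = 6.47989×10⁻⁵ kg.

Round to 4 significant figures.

0.1156 MW → 115600 W
73.53 min → 4411.8 s
E = P × t = 115600 × 4411.8 = 5.10004×10⁸ J
4256 BTU/lb → 9.8995×10⁶ J/kg
m = E / e_s = 5.10004×10⁸ / 9.8995×10⁶ = 51.5182 kg
In grain: 51.5182 / 6.47989×10⁻⁵ = 795047 grain

7.950×10⁵ grain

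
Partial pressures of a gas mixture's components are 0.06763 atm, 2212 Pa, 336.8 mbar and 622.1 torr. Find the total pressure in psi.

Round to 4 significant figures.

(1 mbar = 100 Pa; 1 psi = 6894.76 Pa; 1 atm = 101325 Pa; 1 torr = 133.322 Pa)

18.23 psi

0.06763 atm × 101325 = 6852.61 Pa
2212 Pa (already Pa)
336.8 mbar × 100 = 33680 Pa
622.1 torr × 133.322 = 82939.6 Pa
Total: 6852.61 + 2212 + 33680 + 82939.6 = 125684 Pa
In psi: 125684 / 6894.76 = 18.2289 psi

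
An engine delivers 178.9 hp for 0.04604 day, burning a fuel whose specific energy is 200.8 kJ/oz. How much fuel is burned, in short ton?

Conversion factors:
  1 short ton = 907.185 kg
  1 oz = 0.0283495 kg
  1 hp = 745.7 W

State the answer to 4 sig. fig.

178.9 hp → 133406 W
0.04604 day → 3977.86 s
E = P × t = 133406 × 3977.86 = 5.3067×10⁸ J
200.8 kJ/oz → 7.08302×10⁶ J/kg
m = E / e_s = 5.3067×10⁸ / 7.08302×10⁶ = 74.9214 kg
In short ton: 74.9214 / 907.185 = 0.0825867 short ton

0.08259 short ton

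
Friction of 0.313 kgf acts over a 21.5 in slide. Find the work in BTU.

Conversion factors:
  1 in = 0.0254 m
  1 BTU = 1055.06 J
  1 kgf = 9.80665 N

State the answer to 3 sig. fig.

0.00159 BTU

0.313 kgf × 9.80665 → 3.06948 N
21.5 in × 0.0254 → 0.5461 m
W = F × d = 3.06948 N × 0.5461 m = 1.67624 J
1.67624 J ÷ (1055.06 J/BTU) = 0.00158876 BTU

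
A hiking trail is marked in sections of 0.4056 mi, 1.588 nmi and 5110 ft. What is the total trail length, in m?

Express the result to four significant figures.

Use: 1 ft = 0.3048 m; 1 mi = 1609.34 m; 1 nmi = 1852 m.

5151 m

0.4056 mi × 1609.34 → 652.748 m
1.588 nmi × 1852 → 2940.98 m
5110 ft × 0.3048 → 1557.53 m
Combined: 652.748 + 2940.98 + 1557.53 = 5151.26 m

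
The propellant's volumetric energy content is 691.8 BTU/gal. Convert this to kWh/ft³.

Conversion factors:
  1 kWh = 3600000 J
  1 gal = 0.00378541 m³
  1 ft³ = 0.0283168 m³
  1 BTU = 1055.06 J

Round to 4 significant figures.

691.8 BTU/gal × 1055.06 J/BTU ÷ 0.00378541 m³/gal = 1.92817×10⁸ J/m³
1.92817×10⁸ J/m³ ÷ 3600000 J/kWh × 0.0283168 m³/ft³ = 1.51666 kWh/ft³

1.517 kWh/ft³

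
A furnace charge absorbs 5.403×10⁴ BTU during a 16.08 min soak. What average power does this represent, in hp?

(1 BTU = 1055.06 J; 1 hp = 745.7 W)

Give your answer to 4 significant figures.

79.23 hp

5.403×10⁴ BTU × 1055.06 = 5.70049×10⁷ J
16.08 min × 60 = 964.8 s
P = E / t = 5.70049×10⁷ J / 964.8 s = 59084.7 W
59084.7 W ÷ (745.7 W/hp) = 79.2339 hp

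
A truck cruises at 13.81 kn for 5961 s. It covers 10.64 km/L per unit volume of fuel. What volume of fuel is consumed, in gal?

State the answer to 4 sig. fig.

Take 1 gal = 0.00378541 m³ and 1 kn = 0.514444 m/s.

13.81 kn → 7.10447 m/s
d = v × t = 7.10447 × 5961 = 42349.7 m
10.64 km/L → 1.064×10⁷ m/m³
V = d / (distance per unit fuel) = 42349.7 / 1.064×10⁷ = 0.00398023 m³
In gal: 0.00398023 / 0.00378541 = 1.05147 gal

1.051 gal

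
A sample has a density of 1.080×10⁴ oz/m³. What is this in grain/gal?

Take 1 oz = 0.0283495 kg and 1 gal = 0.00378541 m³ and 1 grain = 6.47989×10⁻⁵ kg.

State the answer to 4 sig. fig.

1.789×10⁴ grain/gal

1.080×10⁴ oz/m³ × 0.0283495 kg/oz = 306.175 kg/m³
306.175 kg/m³ ÷ 6.47989×10⁻⁵ kg/grain × 0.00378541 m³/gal = 17886.1 grain/gal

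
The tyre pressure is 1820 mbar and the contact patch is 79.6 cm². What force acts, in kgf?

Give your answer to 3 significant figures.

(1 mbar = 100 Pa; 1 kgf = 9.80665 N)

148 kgf

1820 mbar × 100 → 182000 Pa
79.6 cm² × 0.0001 → 0.00796 m²
F = P × A = 182000 Pa × 0.00796 m² = 1448.72 N
1448.72 N ÷ (9.80665 N/kgf) = 147.728 kgf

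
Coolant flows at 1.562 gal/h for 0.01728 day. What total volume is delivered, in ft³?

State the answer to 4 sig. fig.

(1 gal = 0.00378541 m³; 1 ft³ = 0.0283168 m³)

1.562 gal/h → 1.64245×10⁻⁶ m³/s
0.01728 day → 1492.99 s
V = Q × t = 1.64245×10⁻⁶ × 1492.99 = 0.00245216 m³
In ft³: 0.00245216 / 0.0283168 = 0.0865974 ft³

0.08660 ft³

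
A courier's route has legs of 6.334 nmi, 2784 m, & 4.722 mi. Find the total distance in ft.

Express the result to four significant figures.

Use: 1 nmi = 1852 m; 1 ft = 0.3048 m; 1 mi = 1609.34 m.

7.255×10⁴ ft

6.334 nmi × 1852 → 11730.6 m
2784 m (already m)
4.722 mi × 1609.34 → 7599.3 m
Sum: 11730.6 + 2784 + 7599.3 = 22113.9 m
In ft: 22113.9 / 0.3048 = 72552.2 ft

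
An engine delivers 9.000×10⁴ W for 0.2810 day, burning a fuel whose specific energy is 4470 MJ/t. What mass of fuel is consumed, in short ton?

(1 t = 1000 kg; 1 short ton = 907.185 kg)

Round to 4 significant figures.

0.2810 day → 24278.4 s
E = P × t = 90000 × 24278.4 = 2.18506×10⁹ J
4470 MJ/t → 4.47×10⁶ J/kg
m = E / e_s = 2.18506×10⁹ / 4.47×10⁶ = 488.828 kg
In short ton: 488.828 / 907.185 = 0.53884 short ton

0.5388 short ton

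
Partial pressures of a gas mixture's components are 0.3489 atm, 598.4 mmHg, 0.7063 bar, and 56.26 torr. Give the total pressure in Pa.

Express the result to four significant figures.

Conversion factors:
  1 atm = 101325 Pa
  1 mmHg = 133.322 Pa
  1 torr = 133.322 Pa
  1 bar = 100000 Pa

0.3489 atm × 101325 = 35352.3 Pa
598.4 mmHg × 133.322 = 79779.9 Pa
0.7063 bar × 100000 = 70630 Pa
56.26 torr × 133.322 = 7500.7 Pa
Total: 35352.3 + 79779.9 + 70630 + 7500.7 = 193263 Pa

1.933×10⁵ Pa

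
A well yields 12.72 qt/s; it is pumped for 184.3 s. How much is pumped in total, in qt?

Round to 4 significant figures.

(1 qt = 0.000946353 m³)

2344 qt

12.72 qt/s → 0.0120376 m³/s
V = Q × t = 0.0120376 × 184.3 = 2.21853 m³
In qt: 2.21853 / 0.000946353 = 2344.29 qt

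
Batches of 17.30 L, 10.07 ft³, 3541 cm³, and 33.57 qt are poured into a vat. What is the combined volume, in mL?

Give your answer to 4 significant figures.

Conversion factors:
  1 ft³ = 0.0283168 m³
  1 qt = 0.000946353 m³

17.30 L × 0.001 = 0.0173 m³
10.07 ft³ × 0.0283168 = 0.28515 m³
3541 cm³ × 10⁻⁶ = 0.003541 m³
33.57 qt × 0.000946353 = 0.0317691 m³
Total: 0.0173 + 0.28515 + 0.003541 + 0.0317691 = 0.33776 m³
In mL: 0.33776 / 10⁻⁶ = 337760 mL

3.378×10⁵ mL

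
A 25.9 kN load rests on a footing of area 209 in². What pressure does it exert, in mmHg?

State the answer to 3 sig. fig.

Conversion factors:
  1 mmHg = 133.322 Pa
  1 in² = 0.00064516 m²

1440 mmHg

25.9 kN × 1000 = 25900 N
209 in² × 0.00064516 = 0.134838 m²
P = F / A = 25900 N / 0.134838 m² = 192082 Pa
192082 Pa ÷ (133.322 Pa/mmHg) = 1440.74 mmHg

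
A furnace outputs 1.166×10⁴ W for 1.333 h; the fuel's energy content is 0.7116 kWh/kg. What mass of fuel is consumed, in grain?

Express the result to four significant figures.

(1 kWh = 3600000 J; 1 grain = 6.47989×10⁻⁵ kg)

3.371×10⁵ grain

1.333 h → 4798.8 s
E = P × t = 11660 × 4798.8 = 5.5954×10⁷ J
0.7116 kWh/kg → 2.56176×10⁶ J/kg
m = E / e_s = 5.5954×10⁷ / 2.56176×10⁶ = 21.842 kg
In grain: 21.842 / 6.47989×10⁻⁵ = 337074 grain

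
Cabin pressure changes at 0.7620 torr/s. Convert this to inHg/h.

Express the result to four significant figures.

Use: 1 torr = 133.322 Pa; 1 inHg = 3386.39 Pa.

0.7620 torr/s × 133.322 Pa/torr = 101.591 Pa/s
101.591 Pa/s ÷ 3386.39 Pa/inHg × 3600 s/h = 107.999 inHg/h

108.0 inHg/h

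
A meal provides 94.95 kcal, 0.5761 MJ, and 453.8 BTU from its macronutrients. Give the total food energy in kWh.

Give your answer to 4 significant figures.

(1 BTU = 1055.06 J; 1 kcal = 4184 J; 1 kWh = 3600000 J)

94.95 kcal × 4184 = 397271 J
0.5761 MJ × 1000000 = 576100 J
453.8 BTU × 1055.06 = 478786 J
Combined: 397271 + 576100 + 478786 = 1.45216×10⁶ J
In kWh: 1.45216×10⁶ / 3600000 = 0.403378 kWh

0.4034 kWh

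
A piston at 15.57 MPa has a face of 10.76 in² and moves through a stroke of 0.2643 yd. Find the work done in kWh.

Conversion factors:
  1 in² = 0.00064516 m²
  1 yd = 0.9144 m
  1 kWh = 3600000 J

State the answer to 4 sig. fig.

15.57 MPa → 1.557×10⁷ Pa
10.76 in² → 0.00694192 m²
F = P × A = 1.557×10⁷ × 0.00694192 = 108086 N
0.2643 yd → 0.241676 m
W = F × d = 108086 × 0.241676 = 26121.8 J
In kWh: 26121.8 / 3600000 = 0.00725606 kWh

0.007256 kWh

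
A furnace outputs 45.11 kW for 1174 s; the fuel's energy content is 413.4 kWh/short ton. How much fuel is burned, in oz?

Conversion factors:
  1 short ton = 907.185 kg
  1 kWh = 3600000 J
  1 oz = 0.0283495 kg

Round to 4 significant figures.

45.11 kW → 45110 W
E = P × t = 45110 × 1174 = 5.29591×10⁷ J
413.4 kWh/short ton → 1.6405×10⁶ J/kg
m = E / e_s = 5.29591×10⁷ / 1.6405×10⁶ = 32.2823 kg
In oz: 32.2823 / 0.0283495 = 1138.73 oz

1139 oz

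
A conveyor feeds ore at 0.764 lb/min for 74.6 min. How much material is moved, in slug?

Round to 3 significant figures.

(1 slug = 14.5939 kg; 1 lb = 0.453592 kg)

0.764 lb/min → 0.00577574 kg/s
74.6 min → 4476 s
m = ṁ × t = 0.00577574 × 4476 = 25.8522 kg
In slug: 25.8522 / 14.5939 = 1.77144 slug

1.77 slug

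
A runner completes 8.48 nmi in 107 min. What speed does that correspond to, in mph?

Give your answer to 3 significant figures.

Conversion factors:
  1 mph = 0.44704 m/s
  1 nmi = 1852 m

5.47 mph

8.48 nmi × 1852 → 15705 m
107 min × 60 → 6420 s
v = d / t = 15705 m / 6420 s = 2.44626 m/s
2.44626 m/s ÷ (0.44704 m/s/mph) = 5.47213 mph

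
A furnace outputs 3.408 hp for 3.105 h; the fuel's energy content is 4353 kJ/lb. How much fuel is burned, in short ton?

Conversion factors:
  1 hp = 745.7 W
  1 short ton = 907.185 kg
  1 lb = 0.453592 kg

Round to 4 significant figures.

0.003263 short ton

3.408 hp → 2541.35 W
3.105 h → 11178 s
E = P × t = 2541.35 × 11178 = 2.84072×10⁷ J
4353 kJ/lb → 9.59673×10⁶ J/kg
m = E / e_s = 2.84072×10⁷ / 9.59673×10⁶ = 2.96009 kg
In short ton: 2.96009 / 907.185 = 0.00326294 short ton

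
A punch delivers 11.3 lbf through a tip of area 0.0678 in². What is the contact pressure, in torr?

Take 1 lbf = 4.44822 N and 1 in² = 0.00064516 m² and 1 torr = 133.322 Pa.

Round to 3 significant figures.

8620 torr

11.3 lbf × 4.44822 = 50.2649 N
0.0678 in² × 0.00064516 = 4.37418×10⁻⁵ m²
P = F / A = 50.2649 N / 4.37418×10⁻⁵ m² = 1.14913×10⁶ Pa
1.14913×10⁶ Pa ÷ (133.322 Pa/torr) = 8619.21 torr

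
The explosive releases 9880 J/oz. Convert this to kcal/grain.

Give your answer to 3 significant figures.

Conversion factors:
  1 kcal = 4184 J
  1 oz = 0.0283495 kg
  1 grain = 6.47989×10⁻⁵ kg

9880 J/oz ÷ 0.0283495 kg/oz = 348507 J/kg
348507 J/kg ÷ 4184 J/kcal × 6.47989×10⁻⁵ kg/grain = 0.00539744 kcal/grain

0.00540 kcal/grain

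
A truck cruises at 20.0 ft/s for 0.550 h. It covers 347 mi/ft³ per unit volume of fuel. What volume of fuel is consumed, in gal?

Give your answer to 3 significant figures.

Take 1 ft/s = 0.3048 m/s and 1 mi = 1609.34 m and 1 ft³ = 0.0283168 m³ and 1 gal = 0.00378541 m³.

0.162 gal

20.0 ft/s → 6.096 m/s
0.550 h → 1980 s
d = v × t = 6.096 × 1980 = 12070.1 m
347 mi/ft³ → 1.97212×10⁷ m/m³
V = d / (distance per unit fuel) = 12070.1 / 1.97212×10⁷ = 6.12037×10⁻⁴ m³
In gal: 6.12037×10⁻⁴ / 0.00378541 = 0.161683 gal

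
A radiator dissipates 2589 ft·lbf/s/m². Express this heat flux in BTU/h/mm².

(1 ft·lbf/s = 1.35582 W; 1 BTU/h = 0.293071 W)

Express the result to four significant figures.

0.01198 BTU/h/mm²

2589 ft·lbf/s/m² × 1.35582 W/ft·lbf/s = 3510.22 W/m²
3510.22 W/m² ÷ 0.293071 W/BTU/h × 10⁻⁶ m²/mm² = 0.0119774 BTU/h/mm²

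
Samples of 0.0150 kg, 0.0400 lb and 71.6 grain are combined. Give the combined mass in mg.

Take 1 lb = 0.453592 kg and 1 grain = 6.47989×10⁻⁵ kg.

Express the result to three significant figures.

3.78×10⁴ mg

0.0150 kg (already kg)
0.0400 lb × 0.453592 = 0.0181437 kg
71.6 grain × 6.47989×10⁻⁵ = 0.0046396 kg
Combined: 0.015 + 0.0181437 + 0.0046396 = 0.0377833 kg
In mg: 0.0377833 / 10⁻⁶ = 37783.3 mg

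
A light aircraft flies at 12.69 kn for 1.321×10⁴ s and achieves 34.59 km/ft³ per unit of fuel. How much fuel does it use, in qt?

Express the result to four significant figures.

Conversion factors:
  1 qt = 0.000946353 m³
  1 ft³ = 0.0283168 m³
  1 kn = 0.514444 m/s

12.69 kn → 6.52829 m/s
d = v × t = 6.52829 × 13210 = 86238.7 m
34.59 km/ft³ → 1.22154×10⁶ m/m³
V = d / (distance per unit fuel) = 86238.7 / 1.22154×10⁶ = 0.0705983 m³
In qt: 0.0705983 / 0.000946353 = 74.6004 qt

74.60 qt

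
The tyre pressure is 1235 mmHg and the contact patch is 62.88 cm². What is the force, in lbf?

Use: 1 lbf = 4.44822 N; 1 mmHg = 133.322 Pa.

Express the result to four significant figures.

232.8 lbf

1235 mmHg × 133.322 → 164653 Pa
62.88 cm² × 0.0001 → 0.006288 m²
F = P × A = 164653 Pa × 0.006288 m² = 1035.34 N
1035.34 N ÷ (4.44822 N/lbf) = 232.754 lbf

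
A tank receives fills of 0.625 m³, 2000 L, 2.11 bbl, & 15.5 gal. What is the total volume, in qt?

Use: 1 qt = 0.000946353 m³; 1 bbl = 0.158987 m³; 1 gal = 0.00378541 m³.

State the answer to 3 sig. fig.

3190 qt

0.625 m³ (already m³)
2000 L × 0.001 → 2 m³
2.11 bbl × 0.158987 → 0.335463 m³
15.5 gal × 0.00378541 → 0.0586739 m³
Combined: 0.625 + 2 + 0.335463 + 0.0586739 = 3.01914 m³
In qt: 3.01914 / 0.000946353 = 3190.29 qt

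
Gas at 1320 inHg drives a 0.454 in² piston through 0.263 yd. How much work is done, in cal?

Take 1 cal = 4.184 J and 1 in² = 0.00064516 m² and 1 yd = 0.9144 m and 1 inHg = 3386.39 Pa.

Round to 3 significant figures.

75.3 cal

1320 inHg → 4.47003×10⁶ Pa
0.454 in² → 2.92903×10⁻⁴ m²
F = P × A = 4.47003×10⁶ × 2.92903×10⁻⁴ = 1309.29 N
0.263 yd → 0.240487 m
W = F × d = 1309.29 × 0.240487 = 314.867 J
In cal: 314.867 / 4.184 = 75.255 cal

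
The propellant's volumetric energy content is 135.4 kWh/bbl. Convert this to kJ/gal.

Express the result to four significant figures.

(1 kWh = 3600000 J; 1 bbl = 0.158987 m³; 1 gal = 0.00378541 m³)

1.161×10⁴ kJ/gal

135.4 kWh/bbl × 3600000 J/kWh ÷ 0.158987 m³/bbl = 3.06591×10⁹ J/m³
3.06591×10⁹ J/m³ ÷ 1000 J/kJ × 0.00378541 m³/gal = 11605.7 kJ/gal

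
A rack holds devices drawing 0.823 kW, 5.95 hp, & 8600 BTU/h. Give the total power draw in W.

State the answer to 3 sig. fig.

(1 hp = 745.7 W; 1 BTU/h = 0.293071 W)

0.823 kW × 1000 = 823 W
5.95 hp × 745.7 = 4436.92 W
8600 BTU/h × 0.293071 = 2520.41 W
Combined: 823 + 4436.92 + 2520.41 = 7780.33 W

7780 W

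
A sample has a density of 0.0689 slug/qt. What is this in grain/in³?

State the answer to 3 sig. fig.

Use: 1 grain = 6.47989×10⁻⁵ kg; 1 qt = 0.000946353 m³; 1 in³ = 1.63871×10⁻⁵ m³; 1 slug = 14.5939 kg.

0.0689 slug/qt × 14.5939 kg/slug ÷ 0.000946353 m³/qt = 1062.52 kg/m³
1062.52 kg/m³ ÷ 6.47989×10⁻⁵ kg/grain × 1.63871×10⁻⁵ m³/in³ = 268.702 grain/in³

269 grain/in³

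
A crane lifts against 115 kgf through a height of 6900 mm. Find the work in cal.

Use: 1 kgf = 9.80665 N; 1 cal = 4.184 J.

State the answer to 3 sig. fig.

115 kgf × 9.80665 = 1127.76 N
6900 mm × 0.001 = 6.9 m
W = F × d = 1127.76 N × 6.9 m = 7781.54 J
7781.54 J ÷ (4.184 J/cal) = 1859.83 cal

1860 cal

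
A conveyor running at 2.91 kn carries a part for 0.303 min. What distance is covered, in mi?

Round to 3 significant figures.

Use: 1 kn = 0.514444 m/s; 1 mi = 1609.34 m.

2.91 kn × 0.514444 → 1.49703 m/s
0.303 min × 60 → 18.18 s
d = v × t = 1.49703 m/s × 18.18 s = 27.216 m
27.216 m ÷ (1609.34 m/mi) = 0.0169113 mi

0.0169 mi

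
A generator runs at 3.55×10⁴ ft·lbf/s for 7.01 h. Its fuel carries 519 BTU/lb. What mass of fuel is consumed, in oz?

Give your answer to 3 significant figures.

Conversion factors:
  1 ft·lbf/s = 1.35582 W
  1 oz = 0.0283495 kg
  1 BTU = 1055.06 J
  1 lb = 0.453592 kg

3.55×10⁴ oz

3.55×10⁴ ft·lbf/s → 48131.6 W
7.01 h → 25236 s
E = P × t = 48131.6 × 25236 = 1.21465×10⁹ J
519 BTU/lb → 1.2072×10⁶ J/kg
m = E / e_s = 1.21465×10⁹ / 1.2072×10⁶ = 1006.17 kg
In oz: 1006.17 / 0.0283495 = 35491.6 oz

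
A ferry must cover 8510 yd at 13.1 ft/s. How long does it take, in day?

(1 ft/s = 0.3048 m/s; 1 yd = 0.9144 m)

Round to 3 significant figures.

0.0226 day

8510 yd × 0.9144 → 7781.54 m
13.1 ft/s × 0.3048 → 3.99288 m/s
t = d / v = 7781.54 m / 3.99288 m/s = 1948.85 s
1948.85 s ÷ (86400 s/day) = 0.0225561 day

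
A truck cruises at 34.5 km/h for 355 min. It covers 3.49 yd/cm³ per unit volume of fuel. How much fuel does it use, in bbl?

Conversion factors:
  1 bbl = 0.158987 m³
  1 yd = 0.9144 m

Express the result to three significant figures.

34.5 km/h → 9.58333 m/s
355 min → 21300 s
d = v × t = 9.58333 × 21300 = 204125 m
3.49 yd/cm³ → 3.19126×10⁶ m/m³
V = d / (distance per unit fuel) = 204125 / 3.19126×10⁶ = 0.0639638 m³
In bbl: 0.0639638 / 0.158987 = 0.402321 bbl

0.402 bbl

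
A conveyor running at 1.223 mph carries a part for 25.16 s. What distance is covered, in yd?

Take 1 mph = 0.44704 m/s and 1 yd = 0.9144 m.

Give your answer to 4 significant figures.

15.04 yd

1.223 mph × 0.44704 = 0.54673 m/s
d = v × t = 0.54673 m/s × 25.16 s = 13.7557 m
13.7557 m ÷ (0.9144 m/yd) = 15.0434 yd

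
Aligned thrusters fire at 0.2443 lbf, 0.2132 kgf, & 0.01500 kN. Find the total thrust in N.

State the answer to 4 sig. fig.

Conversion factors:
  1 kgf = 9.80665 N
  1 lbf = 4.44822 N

18.18 N

0.2443 lbf × 4.44822 → 1.0867 N
0.2132 kgf × 9.80665 → 2.09078 N
0.01500 kN × 1000 → 15 N
Combined: 1.0867 + 2.09078 + 15 = 18.1775 N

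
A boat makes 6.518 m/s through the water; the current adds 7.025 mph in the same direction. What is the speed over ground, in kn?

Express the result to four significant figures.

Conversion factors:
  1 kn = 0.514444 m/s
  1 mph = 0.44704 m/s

18.77 kn

6.518 m/s (already m/s)
7.025 mph × 0.44704 = 3.14046 m/s
Total: 6.518 + 3.14046 = 9.65846 m/s
In kn: 9.65846 / 0.514444 = 18.7746 kn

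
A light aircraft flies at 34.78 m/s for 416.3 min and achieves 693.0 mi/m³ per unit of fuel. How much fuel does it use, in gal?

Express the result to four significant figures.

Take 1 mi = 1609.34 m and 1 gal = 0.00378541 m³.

416.3 min → 24978 s
d = v × t = 34.78 × 24978 = 868735 m
693.0 mi/m³ → 1.11527×10⁶ m/m³
V = d / (distance per unit fuel) = 868735 / 1.11527×10⁶ = 0.778946 m³
In gal: 0.778946 / 0.00378541 = 205.776 gal

205.8 gal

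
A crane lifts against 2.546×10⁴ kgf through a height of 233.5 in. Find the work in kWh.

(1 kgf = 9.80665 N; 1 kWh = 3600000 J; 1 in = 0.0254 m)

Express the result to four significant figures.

2.546×10⁴ kgf × 9.80665 = 249677 N
233.5 in × 0.0254 = 5.9309 m
W = F × d = 249677 N × 5.9309 m = 1.48081×10⁶ J
1.48081×10⁶ J ÷ (3600000 J/kWh) = 0.411336 kWh

0.4113 kWh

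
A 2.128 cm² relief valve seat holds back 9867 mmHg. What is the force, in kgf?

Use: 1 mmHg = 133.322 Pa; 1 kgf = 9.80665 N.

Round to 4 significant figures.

9867 mmHg × 133.322 → 1.31549×10⁶ Pa
2.128 cm² × 0.0001 → 2.128×10⁻⁴ m²
F = P × A = 1.31549×10⁶ Pa × 2.128×10⁻⁴ m² = 279.936 N
279.936 N ÷ (9.80665 N/kgf) = 28.5455 kgf

28.55 kgf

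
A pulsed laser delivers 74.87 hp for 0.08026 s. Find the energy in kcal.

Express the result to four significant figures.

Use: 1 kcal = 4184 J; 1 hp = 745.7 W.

74.87 hp × 745.7 = 55830.6 W
E = P × t = 55830.6 W × 0.08026 s = 4480.96 J
4480.96 J ÷ (4184 J/kcal) = 1.07098 kcal

1.071 kcal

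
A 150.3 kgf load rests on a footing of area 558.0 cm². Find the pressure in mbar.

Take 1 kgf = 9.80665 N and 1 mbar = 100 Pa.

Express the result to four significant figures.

150.3 kgf × 9.80665 = 1473.94 N
558.0 cm² × 0.0001 = 0.0558 m²
P = F / A = 1473.94 N / 0.0558 m² = 26414.7 Pa
26414.7 Pa ÷ (100 Pa/mbar) = 264.147 mbar

264.1 mbar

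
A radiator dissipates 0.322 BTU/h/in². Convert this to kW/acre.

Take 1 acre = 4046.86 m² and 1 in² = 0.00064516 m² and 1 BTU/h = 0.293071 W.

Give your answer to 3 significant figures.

592 kW/acre

0.322 BTU/h/in² × 0.293071 W/BTU/h ÷ 0.00064516 m²/in² = 146.272 W/m²
146.272 W/m² ÷ 1000 W/kW × 4046.86 m²/acre = 591.942 kW/acre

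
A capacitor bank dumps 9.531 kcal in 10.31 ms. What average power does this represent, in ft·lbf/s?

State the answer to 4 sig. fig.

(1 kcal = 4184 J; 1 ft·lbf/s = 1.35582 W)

9.531 kcal × 4184 = 39877.7 J
10.31 ms × 0.001 = 0.01031 s
P = E / t = 39877.7 J / 0.01031 s = 3.86787×10⁶ W
3.86787×10⁶ W ÷ (1.35582 W/ft·lbf/s) = 2.85279×10⁶ ft·lbf/s

2.853×10⁶ ft·lbf/s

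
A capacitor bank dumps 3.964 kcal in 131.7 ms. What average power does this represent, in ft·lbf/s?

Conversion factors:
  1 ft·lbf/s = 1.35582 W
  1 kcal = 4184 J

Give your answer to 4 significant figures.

9.288×10⁴ ft·lbf/s

3.964 kcal × 4184 → 16585.4 J
131.7 ms × 0.001 → 0.1317 s
P = E / t = 16585.4 J / 0.1317 s = 125933 W
125933 W ÷ (1.35582 W/ft·lbf/s) = 92883.3 ft·lbf/s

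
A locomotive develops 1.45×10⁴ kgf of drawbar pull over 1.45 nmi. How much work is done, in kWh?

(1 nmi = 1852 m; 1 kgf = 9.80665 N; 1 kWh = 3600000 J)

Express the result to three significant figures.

106 kWh

1.45×10⁴ kgf × 9.80665 = 142196 N
1.45 nmi × 1852 = 2685.4 m
W = F × d = 142196 N × 2685.4 m = 3.81853×10⁸ J
3.81853×10⁸ J ÷ (3600000 J/kWh) = 106.07 kWh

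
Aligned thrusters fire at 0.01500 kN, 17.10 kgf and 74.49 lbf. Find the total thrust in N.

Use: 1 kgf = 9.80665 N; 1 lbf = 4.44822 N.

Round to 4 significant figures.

514.0 N

0.01500 kN × 1000 = 15 N
17.10 kgf × 9.80665 = 167.694 N
74.49 lbf × 4.44822 = 331.348 N
Total: 15 + 167.694 + 331.348 = 514.042 N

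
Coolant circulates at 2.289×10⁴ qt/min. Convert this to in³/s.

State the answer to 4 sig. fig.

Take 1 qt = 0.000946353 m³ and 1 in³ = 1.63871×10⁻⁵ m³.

2.203×10⁴ in³/s

2.289×10⁴ qt/min × 0.000946353 m³/qt ÷ 60 s/min = 0.361034 m³/s
0.361034 m³/s ÷ 1.63871×10⁻⁵ m³/in³ = 22031.6 in³/s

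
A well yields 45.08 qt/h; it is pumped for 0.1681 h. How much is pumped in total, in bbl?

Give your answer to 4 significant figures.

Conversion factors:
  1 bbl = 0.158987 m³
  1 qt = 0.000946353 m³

0.04511 bbl

45.08 qt/h → 1.18504×10⁻⁵ m³/s
0.1681 h → 605.16 s
V = Q × t = 1.18504×10⁻⁵ × 605.16 = 0.00717139 m³
In bbl: 0.00717139 / 0.158987 = 0.0451068 bbl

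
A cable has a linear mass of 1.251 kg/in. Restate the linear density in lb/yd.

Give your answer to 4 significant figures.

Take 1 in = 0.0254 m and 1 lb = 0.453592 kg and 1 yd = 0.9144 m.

1.251 kg/in ÷ 0.0254 m/in = 49.252 kg/m
49.252 kg/m ÷ 0.453592 kg/lb × 0.9144 m/yd = 99.2875 lb/yd

99.29 lb/yd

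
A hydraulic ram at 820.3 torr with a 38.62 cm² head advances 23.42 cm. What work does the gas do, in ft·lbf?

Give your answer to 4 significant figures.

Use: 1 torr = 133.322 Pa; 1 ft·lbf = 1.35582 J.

820.3 torr → 109364 Pa
38.62 cm² → 0.003862 m²
F = P × A = 109364 × 0.003862 = 422.364 N
23.42 cm → 0.2342 m
W = F × d = 422.364 × 0.2342 = 98.9176 J
In ft·lbf: 98.9176 / 1.35582 = 72.9578 ft·lbf

72.96 ft·lbf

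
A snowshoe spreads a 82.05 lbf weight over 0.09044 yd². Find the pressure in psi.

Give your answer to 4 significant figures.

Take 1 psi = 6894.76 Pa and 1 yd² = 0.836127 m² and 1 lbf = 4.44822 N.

82.05 lbf × 4.44822 = 364.976 N
0.09044 yd² × 0.836127 = 0.0756193 m²
P = F / A = 364.976 N / 0.0756193 m² = 4826.49 Pa
4826.49 Pa ÷ (6894.76 Pa/psi) = 0.700023 psi

0.7000 psi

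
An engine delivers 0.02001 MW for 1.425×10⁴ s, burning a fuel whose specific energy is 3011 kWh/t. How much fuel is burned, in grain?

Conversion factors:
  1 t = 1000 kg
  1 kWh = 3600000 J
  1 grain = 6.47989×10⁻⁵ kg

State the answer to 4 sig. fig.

4.060×10⁵ grain

0.02001 MW → 20010 W
E = P × t = 20010 × 14250 = 2.85142×10⁸ J
3011 kWh/t → 1.08396×10⁷ J/kg
m = E / e_s = 2.85142×10⁸ / 1.08396×10⁷ = 26.3056 kg
In grain: 26.3056 / 6.47989×10⁻⁵ = 405958 grain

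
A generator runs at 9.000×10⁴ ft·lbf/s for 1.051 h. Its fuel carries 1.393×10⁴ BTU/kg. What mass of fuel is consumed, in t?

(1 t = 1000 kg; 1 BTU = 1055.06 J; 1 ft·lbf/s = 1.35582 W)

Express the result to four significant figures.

0.03141 t

9.000×10⁴ ft·lbf/s → 122024 W
1.051 h → 3783.6 s
E = P × t = 122024 × 3783.6 = 4.6169×10⁸ J
1.393×10⁴ BTU/kg → 1.4697×10⁷ J/kg
m = E / e_s = 4.6169×10⁸ / 1.4697×10⁷ = 31.4139 kg
In t: 31.4139 / 1000 = 0.0314139 t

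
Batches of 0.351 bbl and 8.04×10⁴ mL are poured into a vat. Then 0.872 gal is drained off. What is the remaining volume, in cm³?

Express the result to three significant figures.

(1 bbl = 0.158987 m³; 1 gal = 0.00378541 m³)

0.351 bbl × 0.158987 = 0.0558044 m³
8.04×10⁴ mL × 10⁻⁶ = 0.0804 m³
0.872 gal × 0.00378541 = 0.00330088 m³
Sum: 0.0558044 + 0.0804 − 0.00330088 = 0.132904 m³
In cm³: 0.132904 / 10⁻⁶ = 132904 cm³

1.33×10⁵ cm³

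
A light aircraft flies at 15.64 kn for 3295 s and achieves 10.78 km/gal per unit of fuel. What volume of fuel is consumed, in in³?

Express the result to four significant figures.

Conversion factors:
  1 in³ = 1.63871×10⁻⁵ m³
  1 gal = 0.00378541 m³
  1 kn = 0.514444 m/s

15.64 kn → 8.0459 m/s
d = v × t = 8.0459 × 3295 = 26511.2 m
10.78 km/gal → 2.84778×10⁶ m/m³
V = d / (distance per unit fuel) = 26511.2 / 2.84778×10⁶ = 0.00930943 m³
In in³: 0.00930943 / 1.63871×10⁻⁵ = 568.095 in³

568.1 in³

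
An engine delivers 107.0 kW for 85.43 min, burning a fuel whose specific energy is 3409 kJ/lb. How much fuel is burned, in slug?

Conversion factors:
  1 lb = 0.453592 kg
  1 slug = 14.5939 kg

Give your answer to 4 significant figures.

5.000 slug

107.0 kW → 107000 W
85.43 min → 5125.8 s
E = P × t = 107000 × 5125.8 = 5.48461×10⁸ J
3409 kJ/lb → 7.51556×10⁶ J/kg
m = E / e_s = 5.48461×10⁸ / 7.51556×10⁶ = 72.9767 kg
In slug: 72.9767 / 14.5939 = 5.00049 slug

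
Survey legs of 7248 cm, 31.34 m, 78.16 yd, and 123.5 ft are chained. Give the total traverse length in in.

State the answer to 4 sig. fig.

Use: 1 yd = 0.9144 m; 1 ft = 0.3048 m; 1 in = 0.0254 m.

8383 in

7248 cm × 0.01 = 72.48 m
31.34 m (already m)
78.16 yd × 0.9144 = 71.4695 m
123.5 ft × 0.3048 = 37.6428 m
Combined: 72.48 + 31.34 + 71.4695 + 37.6428 = 212.932 m
In in: 212.932 / 0.0254 = 8383.15 in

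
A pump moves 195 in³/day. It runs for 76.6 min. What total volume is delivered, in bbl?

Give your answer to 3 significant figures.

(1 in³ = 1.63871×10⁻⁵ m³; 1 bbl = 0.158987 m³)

195 in³/day → 3.69848×10⁻⁸ m³/s
76.6 min → 4596 s
V = Q × t = 3.69848×10⁻⁸ × 4596 = 1.69982×10⁻⁴ m³
In bbl: 1.69982×10⁻⁴ / 0.158987 = 0.00106916 bbl

0.00107 bbl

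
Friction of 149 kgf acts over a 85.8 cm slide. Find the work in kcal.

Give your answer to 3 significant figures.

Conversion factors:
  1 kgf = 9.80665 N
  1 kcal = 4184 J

149 kgf × 9.80665 = 1461.19 N
85.8 cm × 0.01 = 0.858 m
W = F × d = 1461.19 N × 0.858 m = 1253.7 J
1253.7 J ÷ (4184 J/kcal) = 0.299641 kcal

0.300 kcal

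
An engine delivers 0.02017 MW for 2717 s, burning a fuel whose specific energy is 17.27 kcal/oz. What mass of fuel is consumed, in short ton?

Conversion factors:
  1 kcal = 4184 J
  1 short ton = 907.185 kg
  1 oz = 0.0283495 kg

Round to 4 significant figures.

0.02370 short ton

0.02017 MW → 20170 W
E = P × t = 20170 × 2717 = 5.48019×10⁷ J
17.27 kcal/oz → 2.54882×10⁶ J/kg
m = E / e_s = 5.48019×10⁷ / 2.54882×10⁶ = 21.5009 kg
In short ton: 21.5009 / 907.185 = 0.0237007 short ton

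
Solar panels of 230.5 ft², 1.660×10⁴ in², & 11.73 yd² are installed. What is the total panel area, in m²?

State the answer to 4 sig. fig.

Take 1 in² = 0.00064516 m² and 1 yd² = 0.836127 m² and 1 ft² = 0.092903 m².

41.93 m²

230.5 ft² × 0.092903 = 21.4141 m²
1.660×10⁴ in² × 0.00064516 = 10.7097 m²
11.73 yd² × 0.836127 = 9.80777 m²
Total: 21.4141 + 10.7097 + 9.80777 = 41.9316 m²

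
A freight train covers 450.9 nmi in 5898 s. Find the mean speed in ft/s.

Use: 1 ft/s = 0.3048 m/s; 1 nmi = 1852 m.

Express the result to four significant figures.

450.9 nmi × 1852 → 835067 m
v = d / t = 835067 m / 5898 s = 141.585 m/s
141.585 m/s ÷ (0.3048 m/s/ft/s) = 464.518 ft/s

464.5 ft/s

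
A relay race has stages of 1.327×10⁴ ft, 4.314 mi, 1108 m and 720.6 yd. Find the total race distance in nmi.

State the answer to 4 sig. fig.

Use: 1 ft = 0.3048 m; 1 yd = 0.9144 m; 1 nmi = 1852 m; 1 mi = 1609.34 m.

1.327×10⁴ ft × 0.3048 = 4044.7 m
4.314 mi × 1609.34 = 6942.69 m
1108 m (already m)
720.6 yd × 0.9144 = 658.917 m
Combined: 4044.7 + 6942.69 + 1108 + 658.917 = 12754.3 m
In nmi: 12754.3 / 1852 = 6.88677 nmi

6.887 nmi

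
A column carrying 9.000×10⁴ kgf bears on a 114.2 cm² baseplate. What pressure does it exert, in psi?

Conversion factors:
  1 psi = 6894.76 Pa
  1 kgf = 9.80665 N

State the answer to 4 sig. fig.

9.000×10⁴ kgf × 9.80665 → 882598 N
114.2 cm² × 0.0001 → 0.01142 m²
P = F / A = 882598 N / 0.01142 m² = 7.72853×10⁷ Pa
7.72853×10⁷ Pa ÷ (6894.76 Pa/psi) = 11209.3 psi

1.121×10⁴ psi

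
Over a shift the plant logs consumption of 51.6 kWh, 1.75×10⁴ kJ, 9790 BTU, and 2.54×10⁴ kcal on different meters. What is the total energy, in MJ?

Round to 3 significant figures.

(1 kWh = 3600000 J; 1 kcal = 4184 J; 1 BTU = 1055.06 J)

320 MJ

51.6 kWh × 3600000 = 1.8576×10⁸ J
1.75×10⁴ kJ × 1000 = 1.75×10⁷ J
9790 BTU × 1055.06 = 1.0329×10⁷ J
2.54×10⁴ kcal × 4184 = 1.06274×10⁸ J
Total: 1.8576×10⁸ + 1.75×10⁷ + 1.0329×10⁷ + 1.06274×10⁸ = 3.19863×10⁸ J
In MJ: 3.19863×10⁸ / 1000000 = 319.863 MJ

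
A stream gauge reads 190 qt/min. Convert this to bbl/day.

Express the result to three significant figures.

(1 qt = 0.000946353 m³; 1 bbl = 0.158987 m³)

1630 bbl/day

190 qt/min × 0.000946353 m³/qt ÷ 60 s/min = 0.00299678 m³/s
0.00299678 m³/s ÷ 0.158987 m³/bbl × 86400 s/day = 1628.57 bbl/day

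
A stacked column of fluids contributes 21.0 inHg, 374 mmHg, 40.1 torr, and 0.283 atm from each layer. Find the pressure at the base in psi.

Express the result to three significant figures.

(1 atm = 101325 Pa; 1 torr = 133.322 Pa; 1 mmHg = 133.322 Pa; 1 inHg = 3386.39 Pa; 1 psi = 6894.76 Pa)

22.5 psi

21.0 inHg × 3386.39 → 71114.2 Pa
374 mmHg × 133.322 → 49862.4 Pa
40.1 torr × 133.322 → 5346.21 Pa
0.283 atm × 101325 → 28675 Pa
Sum: 71114.2 + 49862.4 + 5346.21 + 28675 = 154998 Pa
In psi: 154998 / 6894.76 = 22.4806 psi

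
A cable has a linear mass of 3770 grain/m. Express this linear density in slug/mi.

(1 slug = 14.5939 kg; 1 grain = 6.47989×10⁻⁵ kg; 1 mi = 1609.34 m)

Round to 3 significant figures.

3770 grain/m × 6.47989×10⁻⁵ kg/grain = 0.244292 kg/m
0.244292 kg/m ÷ 14.5939 kg/slug × 1609.34 m/mi = 26.9393 slug/mi

26.9 slug/mi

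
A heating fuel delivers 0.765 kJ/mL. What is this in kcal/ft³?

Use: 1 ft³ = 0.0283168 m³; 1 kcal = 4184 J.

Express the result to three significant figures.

5180 kcal/ft³

0.765 kJ/mL × 1000 J/kJ ÷ 10⁻⁶ m³/mL = 7.65×10⁸ J/m³
7.65×10⁸ J/m³ ÷ 4184 J/kcal × 0.0283168 m³/ft³ = 5177.43 kcal/ft³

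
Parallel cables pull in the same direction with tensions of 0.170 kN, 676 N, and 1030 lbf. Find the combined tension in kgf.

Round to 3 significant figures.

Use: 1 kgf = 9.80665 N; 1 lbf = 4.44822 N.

553 kgf

0.170 kN × 1000 = 170 N
676 N (already N)
1030 lbf × 4.44822 = 4581.67 N
Total: 170 + 676 + 4581.67 = 5427.67 N
In kgf: 5427.67 / 9.80665 = 553.468 kgf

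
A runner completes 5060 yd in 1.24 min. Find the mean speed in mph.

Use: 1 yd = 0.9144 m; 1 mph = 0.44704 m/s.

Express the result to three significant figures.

139 mph

5060 yd × 0.9144 = 4626.86 m
1.24 min × 60 = 74.4 s
v = d / t = 4626.86 m / 74.4 s = 62.189 m/s
62.189 m/s ÷ (0.44704 m/s/mph) = 139.113 mph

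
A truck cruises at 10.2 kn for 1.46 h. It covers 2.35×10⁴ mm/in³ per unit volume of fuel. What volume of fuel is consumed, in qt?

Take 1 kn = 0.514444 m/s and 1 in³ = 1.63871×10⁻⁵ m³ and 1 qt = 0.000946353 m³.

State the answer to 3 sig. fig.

10.2 kn → 5.24733 m/s
1.46 h → 5256 s
d = v × t = 5.24733 × 5256 = 27580 m
2.35×10⁴ mm/in³ → 1.43405×10⁶ m/m³
V = d / (distance per unit fuel) = 27580 / 1.43405×10⁶ = 0.0192322 m³
In qt: 0.0192322 / 0.000946353 = 20.3224 qt

20.3 qt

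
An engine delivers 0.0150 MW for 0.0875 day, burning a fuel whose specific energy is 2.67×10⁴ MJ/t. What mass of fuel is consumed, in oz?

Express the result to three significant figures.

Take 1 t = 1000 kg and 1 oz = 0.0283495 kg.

150 oz

0.0150 MW → 15000 W
0.0875 day → 7560 s
E = P × t = 15000 × 7560 = 1.134×10⁸ J
2.67×10⁴ MJ/t → 2.67×10⁷ J/kg
m = E / e_s = 1.134×10⁸ / 2.67×10⁷ = 4.24719 kg
In oz: 4.24719 / 0.0283495 = 149.815 oz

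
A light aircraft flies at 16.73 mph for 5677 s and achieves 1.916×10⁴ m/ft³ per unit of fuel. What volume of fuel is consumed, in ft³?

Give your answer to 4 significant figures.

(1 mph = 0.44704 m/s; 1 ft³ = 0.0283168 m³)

16.73 mph → 7.47898 m/s
d = v × t = 7.47898 × 5677 = 42458.2 m
1.916×10⁴ m/ft³ → 676630 m/m³
V = d / (distance per unit fuel) = 42458.2 / 676630 = 0.0627495 m³
In ft³: 0.0627495 / 0.0283168 = 2.21598 ft³

2.216 ft³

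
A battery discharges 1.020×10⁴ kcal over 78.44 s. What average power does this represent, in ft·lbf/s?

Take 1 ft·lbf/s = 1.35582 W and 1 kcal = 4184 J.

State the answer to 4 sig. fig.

4.013×10⁵ ft·lbf/s

1.020×10⁴ kcal × 4184 → 4.26768×10⁷ J
P = E / t = 4.26768×10⁷ J / 78.44 s = 544069 W
544069 W ÷ (1.35582 W/ft·lbf/s) = 401284 ft·lbf/s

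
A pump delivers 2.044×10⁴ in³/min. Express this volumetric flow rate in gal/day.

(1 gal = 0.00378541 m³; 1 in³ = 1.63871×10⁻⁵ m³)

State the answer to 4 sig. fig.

1.274×10⁵ gal/day

2.044×10⁴ in³/min × 1.63871×10⁻⁵ m³/in³ ÷ 60 s/min = 0.00558254 m³/s
0.00558254 m³/s ÷ 0.00378541 m³/gal × 86400 s/day = 127419 gal/day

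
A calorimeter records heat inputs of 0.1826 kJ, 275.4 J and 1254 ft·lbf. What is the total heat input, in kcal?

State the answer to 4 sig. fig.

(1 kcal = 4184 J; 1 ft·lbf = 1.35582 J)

0.1826 kJ × 1000 → 182.6 J
275.4 J (already J)
1254 ft·lbf × 1.35582 → 1700.2 J
Sum: 182.6 + 275.4 + 1700.2 = 2158.2 J
In kcal: 2158.2 / 4184 = 0.515822 kcal

0.5158 kcal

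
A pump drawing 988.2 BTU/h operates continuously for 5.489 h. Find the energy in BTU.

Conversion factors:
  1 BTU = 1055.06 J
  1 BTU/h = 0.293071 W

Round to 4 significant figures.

5424 BTU

988.2 BTU/h × 0.293071 → 289.613 W
5.489 h × 3600 → 19760.4 s
E = P × t = 289.613 W × 19760.4 s = 5.72287×10⁶ J
5.72287×10⁶ J ÷ (1055.06 J/BTU) = 5424.21 BTU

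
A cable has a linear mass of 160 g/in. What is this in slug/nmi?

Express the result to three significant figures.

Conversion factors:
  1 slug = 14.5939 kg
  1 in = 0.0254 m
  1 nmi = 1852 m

160 g/in × 0.001 kg/g ÷ 0.0254 m/in = 6.29921 kg/m
6.29921 kg/m ÷ 14.5939 kg/slug × 1852 m/nmi = 799.384 slug/nmi

799 slug/nmi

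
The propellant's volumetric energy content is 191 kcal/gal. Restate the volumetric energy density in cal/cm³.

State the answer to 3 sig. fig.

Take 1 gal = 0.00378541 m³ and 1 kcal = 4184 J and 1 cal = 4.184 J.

191 kcal/gal × 4184 J/kcal ÷ 0.00378541 m³/gal = 2.11112×10⁸ J/m³
2.11112×10⁸ J/m³ ÷ 4.184 J/cal × 10⁻⁶ m³/cm³ = 50.457 cal/cm³

50.5 cal/cm³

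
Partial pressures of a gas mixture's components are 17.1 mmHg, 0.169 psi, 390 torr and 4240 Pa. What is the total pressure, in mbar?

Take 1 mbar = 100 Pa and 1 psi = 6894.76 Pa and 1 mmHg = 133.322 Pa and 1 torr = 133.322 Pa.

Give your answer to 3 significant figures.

597 mbar

17.1 mmHg × 133.322 = 2279.81 Pa
0.169 psi × 6894.76 = 1165.21 Pa
390 torr × 133.322 = 51995.6 Pa
4240 Pa (already Pa)
Total: 2279.81 + 1165.21 + 51995.6 + 4240 = 59680.6 Pa
In mbar: 59680.6 / 100 = 596.806 mbar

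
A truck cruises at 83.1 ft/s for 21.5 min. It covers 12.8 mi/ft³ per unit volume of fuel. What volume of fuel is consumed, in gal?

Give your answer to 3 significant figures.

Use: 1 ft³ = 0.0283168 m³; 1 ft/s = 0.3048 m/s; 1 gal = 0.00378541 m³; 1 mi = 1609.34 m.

83.1 ft/s → 25.3289 m/s
21.5 min → 1290 s
d = v × t = 25.3289 × 1290 = 32674.3 m
12.8 mi/ft³ → 727468 m/m³
V = d / (distance per unit fuel) = 32674.3 / 727468 = 0.0449151 m³
In gal: 0.0449151 / 0.00378541 = 11.8653 gal

11.9 gal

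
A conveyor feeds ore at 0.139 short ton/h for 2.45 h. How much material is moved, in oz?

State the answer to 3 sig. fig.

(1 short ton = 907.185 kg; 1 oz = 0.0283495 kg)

0.139 short ton/h → 0.0350274 kg/s
2.45 h → 8820 s
m = ṁ × t = 0.0350274 × 8820 = 308.942 kg
In oz: 308.942 / 0.0283495 = 10897.6 oz

1.09×10⁴ oz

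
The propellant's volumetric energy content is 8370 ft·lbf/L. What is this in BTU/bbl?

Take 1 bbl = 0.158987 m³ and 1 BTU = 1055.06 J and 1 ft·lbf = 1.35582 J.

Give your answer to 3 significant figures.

1710 BTU/bbl

8370 ft·lbf/L × 1.35582 J/ft·lbf ÷ 0.001 m³/L = 1.13482×10⁷ J/m³
1.13482×10⁷ J/m³ ÷ 1055.06 J/BTU × 0.158987 m³/bbl = 1710.06 BTU/bbl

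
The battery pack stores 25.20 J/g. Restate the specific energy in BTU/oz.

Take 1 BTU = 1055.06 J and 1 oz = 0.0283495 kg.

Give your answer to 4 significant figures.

25.20 J/g ÷ 0.001 kg/g = 25200 J/kg
25200 J/kg ÷ 1055.06 J/BTU × 0.0283495 kg/oz = 0.677125 BTU/oz

0.6771 BTU/oz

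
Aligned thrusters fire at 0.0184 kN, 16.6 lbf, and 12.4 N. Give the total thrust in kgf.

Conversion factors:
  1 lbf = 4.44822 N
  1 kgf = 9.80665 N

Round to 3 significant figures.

0.0184 kN × 1000 = 18.4 N
16.6 lbf × 4.44822 = 73.8405 N
12.4 N (already N)
Combined: 18.4 + 73.8405 + 12.4 = 104.64 N
In kgf: 104.64 / 9.80665 = 10.6703 kgf

10.7 kgf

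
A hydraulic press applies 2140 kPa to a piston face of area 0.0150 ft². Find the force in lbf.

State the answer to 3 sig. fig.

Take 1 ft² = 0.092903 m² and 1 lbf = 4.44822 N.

2140 kPa × 1000 → 2.14×10⁶ Pa
0.0150 ft² × 0.092903 → 0.00139354 m²
F = P × A = 2.14×10⁶ Pa × 0.00139354 m² = 2982.18 N
2982.18 N ÷ (4.44822 N/lbf) = 670.421 lbf

670 lbf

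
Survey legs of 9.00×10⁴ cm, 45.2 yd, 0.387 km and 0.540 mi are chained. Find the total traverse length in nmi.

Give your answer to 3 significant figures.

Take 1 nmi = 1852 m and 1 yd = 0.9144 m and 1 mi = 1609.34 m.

9.00×10⁴ cm × 0.01 = 900 m
45.2 yd × 0.9144 = 41.3309 m
0.387 km × 1000 = 387 m
0.540 mi × 1609.34 = 869.044 m
Total: 900 + 41.3309 + 387 + 869.044 = 2197.37 m
In nmi: 2197.37 / 1852 = 1.18648 nmi

1.19 nmi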